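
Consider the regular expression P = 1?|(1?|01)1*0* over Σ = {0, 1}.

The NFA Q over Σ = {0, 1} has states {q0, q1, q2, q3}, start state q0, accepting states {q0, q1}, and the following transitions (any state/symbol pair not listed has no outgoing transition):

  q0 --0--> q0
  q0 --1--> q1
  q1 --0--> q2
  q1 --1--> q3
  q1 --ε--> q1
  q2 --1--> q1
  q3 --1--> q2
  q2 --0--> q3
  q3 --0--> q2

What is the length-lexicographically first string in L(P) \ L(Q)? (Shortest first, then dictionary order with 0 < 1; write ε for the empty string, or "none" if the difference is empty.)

10

The string 10 is accepted by P but not by Q.
No shorter string lies in the difference, and 10 is the lexicographically first length-2 string in L(P) \ L(Q).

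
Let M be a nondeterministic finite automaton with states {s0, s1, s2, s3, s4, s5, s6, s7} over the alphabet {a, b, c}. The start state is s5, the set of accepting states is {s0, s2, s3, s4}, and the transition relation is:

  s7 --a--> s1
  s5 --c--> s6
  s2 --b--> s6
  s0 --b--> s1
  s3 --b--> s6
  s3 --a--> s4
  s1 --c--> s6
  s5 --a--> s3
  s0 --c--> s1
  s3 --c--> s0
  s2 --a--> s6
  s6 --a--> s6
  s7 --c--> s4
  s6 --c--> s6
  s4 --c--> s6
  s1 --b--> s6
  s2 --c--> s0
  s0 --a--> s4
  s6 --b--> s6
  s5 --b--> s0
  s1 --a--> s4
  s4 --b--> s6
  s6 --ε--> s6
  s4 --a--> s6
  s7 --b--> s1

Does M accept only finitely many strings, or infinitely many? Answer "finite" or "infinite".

finite

The useful states (reachable from s5 and able to reach an accepting state) are {s0, s1, s3, s4, s5}.
Restricted to these states the transition graph has no cycle, so every accepting path has bounded length and L is finite.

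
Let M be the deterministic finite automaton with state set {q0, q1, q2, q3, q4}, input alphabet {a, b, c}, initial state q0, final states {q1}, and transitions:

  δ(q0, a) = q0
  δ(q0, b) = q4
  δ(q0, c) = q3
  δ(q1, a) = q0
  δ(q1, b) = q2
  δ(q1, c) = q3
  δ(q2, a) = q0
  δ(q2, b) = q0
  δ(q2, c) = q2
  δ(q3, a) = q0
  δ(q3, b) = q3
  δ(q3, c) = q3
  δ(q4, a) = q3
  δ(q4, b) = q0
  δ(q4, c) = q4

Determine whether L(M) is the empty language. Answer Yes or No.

Yes

The states reachable from the start state are {q0, q3, q4}.
None of the accepting states {q1} is reachable, so no string is accepted and L(M) = ∅.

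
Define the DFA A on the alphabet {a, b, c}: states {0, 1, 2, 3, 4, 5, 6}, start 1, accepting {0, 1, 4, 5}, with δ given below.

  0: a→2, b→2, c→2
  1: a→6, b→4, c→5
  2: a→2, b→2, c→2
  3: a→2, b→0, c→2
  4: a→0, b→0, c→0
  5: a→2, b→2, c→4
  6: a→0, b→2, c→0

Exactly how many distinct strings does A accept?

The useful subgraph on states {0, 1, 4, 5, 6} is acyclic, so L(A) is finite; the longest accepting path visits 4 useful states, giving maximum string length 3.
Counting accepting paths from 1 by length: 1 of length 0, 2 of length 1, 6 of length 2, 3 of length 3. Total 12.

12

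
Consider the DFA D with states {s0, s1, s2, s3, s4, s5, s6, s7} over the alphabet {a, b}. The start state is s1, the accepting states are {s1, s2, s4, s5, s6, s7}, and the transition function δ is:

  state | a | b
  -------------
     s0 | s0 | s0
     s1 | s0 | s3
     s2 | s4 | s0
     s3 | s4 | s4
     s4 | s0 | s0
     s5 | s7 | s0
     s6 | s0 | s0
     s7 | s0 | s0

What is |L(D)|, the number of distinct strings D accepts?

The useful subgraph on states {s1, s3, s4} is acyclic, so L(D) is finite; the longest accepting path visits 3 useful states, giving maximum string length 2.
Counting accepting paths from s1 by length: 1 of length 0, 2 of length 2. Total 3.

3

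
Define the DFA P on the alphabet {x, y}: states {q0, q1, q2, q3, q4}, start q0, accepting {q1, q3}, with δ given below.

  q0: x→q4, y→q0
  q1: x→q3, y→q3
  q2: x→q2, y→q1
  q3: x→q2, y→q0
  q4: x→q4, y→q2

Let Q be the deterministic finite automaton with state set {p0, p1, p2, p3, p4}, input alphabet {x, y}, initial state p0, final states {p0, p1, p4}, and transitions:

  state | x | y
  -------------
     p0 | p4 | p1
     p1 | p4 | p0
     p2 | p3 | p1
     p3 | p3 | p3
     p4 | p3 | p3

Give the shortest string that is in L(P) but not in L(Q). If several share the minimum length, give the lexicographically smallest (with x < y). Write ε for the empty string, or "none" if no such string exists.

The string xyy is accepted by P but not by Q.
No shorter string lies in the difference, and xyy is the lexicographically first length-3 string in L(P) \ L(Q).

xyy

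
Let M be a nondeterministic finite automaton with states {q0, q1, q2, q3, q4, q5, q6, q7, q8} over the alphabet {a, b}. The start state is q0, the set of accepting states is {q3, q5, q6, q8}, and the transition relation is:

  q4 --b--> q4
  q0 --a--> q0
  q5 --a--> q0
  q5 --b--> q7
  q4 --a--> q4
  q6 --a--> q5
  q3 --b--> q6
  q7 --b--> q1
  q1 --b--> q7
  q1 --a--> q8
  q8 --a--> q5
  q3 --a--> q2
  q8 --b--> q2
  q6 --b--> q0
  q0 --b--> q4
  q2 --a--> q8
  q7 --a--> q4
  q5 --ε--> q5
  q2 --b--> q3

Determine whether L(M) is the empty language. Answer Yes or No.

Yes

The states reachable from the start state are {q0, q4}.
None of the accepting states {q3, q5, q6, q8} is reachable, so no string is accepted and L(M) = ∅.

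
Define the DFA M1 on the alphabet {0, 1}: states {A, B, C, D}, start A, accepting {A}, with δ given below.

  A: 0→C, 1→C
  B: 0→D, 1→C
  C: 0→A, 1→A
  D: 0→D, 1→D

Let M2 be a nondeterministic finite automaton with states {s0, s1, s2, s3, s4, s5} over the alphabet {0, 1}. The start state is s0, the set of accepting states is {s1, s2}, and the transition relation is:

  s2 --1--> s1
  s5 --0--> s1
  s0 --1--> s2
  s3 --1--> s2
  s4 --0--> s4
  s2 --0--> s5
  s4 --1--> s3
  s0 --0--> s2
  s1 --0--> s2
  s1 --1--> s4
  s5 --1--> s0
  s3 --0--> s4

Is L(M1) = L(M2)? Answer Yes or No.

The empty string ε is accepted by M1 but rejected by M2.
So L(M1) ≠ L(M2).

No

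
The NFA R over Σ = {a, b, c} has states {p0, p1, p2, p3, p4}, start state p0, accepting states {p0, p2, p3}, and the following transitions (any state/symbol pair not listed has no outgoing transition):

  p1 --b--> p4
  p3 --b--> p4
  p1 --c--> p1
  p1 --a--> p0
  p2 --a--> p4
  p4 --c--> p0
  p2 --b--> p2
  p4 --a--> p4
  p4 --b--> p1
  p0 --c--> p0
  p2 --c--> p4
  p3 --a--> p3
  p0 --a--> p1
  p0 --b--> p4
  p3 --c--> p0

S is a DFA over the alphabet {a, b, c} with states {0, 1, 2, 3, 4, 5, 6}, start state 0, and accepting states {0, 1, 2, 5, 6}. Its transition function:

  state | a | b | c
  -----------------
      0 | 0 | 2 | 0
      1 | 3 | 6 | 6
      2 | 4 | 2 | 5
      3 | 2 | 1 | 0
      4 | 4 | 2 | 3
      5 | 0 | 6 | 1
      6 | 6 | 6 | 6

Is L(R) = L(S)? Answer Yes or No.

No

The string bac is accepted by R but rejected by S.
So L(R) ≠ L(S).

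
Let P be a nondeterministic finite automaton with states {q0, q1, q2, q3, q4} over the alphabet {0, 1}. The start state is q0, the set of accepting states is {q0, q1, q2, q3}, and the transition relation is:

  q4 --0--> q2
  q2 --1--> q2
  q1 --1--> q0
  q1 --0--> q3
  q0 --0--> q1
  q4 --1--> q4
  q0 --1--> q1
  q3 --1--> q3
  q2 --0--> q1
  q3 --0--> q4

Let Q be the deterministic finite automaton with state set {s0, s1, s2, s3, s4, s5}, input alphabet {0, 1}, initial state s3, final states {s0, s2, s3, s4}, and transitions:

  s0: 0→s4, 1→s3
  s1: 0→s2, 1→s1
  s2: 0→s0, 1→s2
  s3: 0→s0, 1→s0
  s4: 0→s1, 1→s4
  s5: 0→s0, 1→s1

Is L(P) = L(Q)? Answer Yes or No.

Yes

Exploring the product automaton P × Q from the start pair (q0, s3), following both machines on each input symbol, reaches 5 state pairs: (q0, s3), (q1, s0), (q3, s4), (q4, s1), (q2, s2).
P accepts in {q0, q1, q2, q3} and Q accepts in {s0, s2, s3, s4}. In every reachable pair the two components are either both accepting — (q0, s3), (q1, s0), (q3, s4), (q2, s2) — or both non-accepting, so no string is accepted by exactly one of the machines: L(P) \ L(Q) and L(Q) \ L(P) are both empty.
Hence every string is accepted by P iff it is accepted by Q, and the two languages coincide.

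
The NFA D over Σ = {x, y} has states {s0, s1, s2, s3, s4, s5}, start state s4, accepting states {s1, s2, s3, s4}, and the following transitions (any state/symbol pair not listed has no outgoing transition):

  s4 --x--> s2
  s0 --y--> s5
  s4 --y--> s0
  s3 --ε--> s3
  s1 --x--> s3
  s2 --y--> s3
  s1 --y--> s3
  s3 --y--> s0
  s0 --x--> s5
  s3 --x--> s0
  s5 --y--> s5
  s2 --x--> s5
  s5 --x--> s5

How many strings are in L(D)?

The useful subgraph on states {s2, s3, s4} is acyclic, so L(D) is finite; the longest accepting path visits 3 useful states, giving maximum string length 2.
Counting accepting paths from s4 by length: 1 of length 0, 1 of length 1, 1 of length 2. Total 3.

3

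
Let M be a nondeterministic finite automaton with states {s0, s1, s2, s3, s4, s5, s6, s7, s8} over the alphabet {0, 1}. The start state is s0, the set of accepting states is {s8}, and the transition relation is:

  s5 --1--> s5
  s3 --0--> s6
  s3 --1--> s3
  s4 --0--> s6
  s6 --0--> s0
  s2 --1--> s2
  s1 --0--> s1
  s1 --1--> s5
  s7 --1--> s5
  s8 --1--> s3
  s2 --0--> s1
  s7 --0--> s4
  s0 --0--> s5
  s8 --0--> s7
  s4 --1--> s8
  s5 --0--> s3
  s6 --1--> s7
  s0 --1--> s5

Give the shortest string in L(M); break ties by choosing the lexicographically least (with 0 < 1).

A breadth-first search from s0 reaches an accepting state first via the path s0 → s5 → s3 → s6 → s7 → s4 → s8 on input 000101.
No string of length < 6 is accepted (BFS exhausts all shorter strings without reaching an accepting state), and 000101 is the lexicographically least accepting string of length 6.

000101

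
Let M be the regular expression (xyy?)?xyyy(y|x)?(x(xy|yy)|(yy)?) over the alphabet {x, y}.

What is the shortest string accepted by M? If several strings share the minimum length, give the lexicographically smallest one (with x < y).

xyyy

By inspection of the expression, no string of length less than 4 matches, and xyyy is the lexicographically first match of length 4.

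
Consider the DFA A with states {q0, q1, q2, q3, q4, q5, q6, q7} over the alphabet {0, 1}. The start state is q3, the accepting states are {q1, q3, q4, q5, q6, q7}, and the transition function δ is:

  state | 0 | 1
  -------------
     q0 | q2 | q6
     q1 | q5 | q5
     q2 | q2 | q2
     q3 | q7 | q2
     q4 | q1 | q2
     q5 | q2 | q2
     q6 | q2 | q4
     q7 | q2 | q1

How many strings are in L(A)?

5

The useful subgraph on states {q1, q3, q5, q7} is acyclic, so L(A) is finite; the longest accepting path visits 4 useful states, giving maximum string length 3.
Counting accepting paths from q3 by length: 1 of length 0, 1 of length 1, 1 of length 2, 2 of length 3. Total 5.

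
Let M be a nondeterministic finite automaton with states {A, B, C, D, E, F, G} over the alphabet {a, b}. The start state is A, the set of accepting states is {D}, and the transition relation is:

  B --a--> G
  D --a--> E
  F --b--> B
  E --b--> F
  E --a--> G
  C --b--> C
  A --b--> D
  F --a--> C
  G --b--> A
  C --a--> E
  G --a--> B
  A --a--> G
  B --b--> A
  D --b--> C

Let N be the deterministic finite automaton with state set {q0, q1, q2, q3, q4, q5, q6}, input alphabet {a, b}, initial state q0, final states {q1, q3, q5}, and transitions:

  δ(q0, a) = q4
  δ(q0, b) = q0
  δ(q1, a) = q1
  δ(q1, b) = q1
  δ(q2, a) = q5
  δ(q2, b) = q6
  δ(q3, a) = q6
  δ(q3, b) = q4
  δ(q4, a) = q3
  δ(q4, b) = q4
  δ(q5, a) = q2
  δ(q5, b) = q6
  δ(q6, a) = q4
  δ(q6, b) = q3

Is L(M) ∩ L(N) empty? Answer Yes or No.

Yes

Exploring the product automaton M × N from the start pair (A, q0), following both machines on each input symbol, reaches 20 state pairs: (A, q0), (G, q4), (D, q0), (B, q3), (A, q4), (E, q4), (C, q0), (G, q6), (G, q3), (D, q4), (F, q4), (B, q4), (A, q3), (B, q6), (E, q3), (C, q4), (C, q3), (E, q6), (F, q3), (C, q6).
M accepts in {D} and N accepts in {q1, q3, q5}; no reachable pair has both components accepting, so no string drives both machines to acceptance simultaneously and L(M) ∩ L(N) = ∅.
So no string is accepted by both, and the intersection is empty.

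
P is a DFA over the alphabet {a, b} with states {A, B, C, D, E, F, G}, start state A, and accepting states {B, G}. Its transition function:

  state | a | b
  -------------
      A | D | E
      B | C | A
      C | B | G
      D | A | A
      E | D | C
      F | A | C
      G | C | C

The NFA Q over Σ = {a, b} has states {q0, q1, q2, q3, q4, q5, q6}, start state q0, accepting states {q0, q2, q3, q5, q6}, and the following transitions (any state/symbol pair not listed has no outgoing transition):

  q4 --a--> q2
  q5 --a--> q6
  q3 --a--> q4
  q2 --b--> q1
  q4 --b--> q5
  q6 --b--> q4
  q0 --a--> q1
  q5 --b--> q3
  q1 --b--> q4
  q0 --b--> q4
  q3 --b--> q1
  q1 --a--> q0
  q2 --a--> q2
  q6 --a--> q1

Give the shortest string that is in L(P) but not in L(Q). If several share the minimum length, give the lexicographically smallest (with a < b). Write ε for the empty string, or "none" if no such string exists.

The string abbba is accepted by P but not by Q.
No shorter string lies in the difference, and abbba is the lexicographically first length-5 string in L(P) \ L(Q).

abbba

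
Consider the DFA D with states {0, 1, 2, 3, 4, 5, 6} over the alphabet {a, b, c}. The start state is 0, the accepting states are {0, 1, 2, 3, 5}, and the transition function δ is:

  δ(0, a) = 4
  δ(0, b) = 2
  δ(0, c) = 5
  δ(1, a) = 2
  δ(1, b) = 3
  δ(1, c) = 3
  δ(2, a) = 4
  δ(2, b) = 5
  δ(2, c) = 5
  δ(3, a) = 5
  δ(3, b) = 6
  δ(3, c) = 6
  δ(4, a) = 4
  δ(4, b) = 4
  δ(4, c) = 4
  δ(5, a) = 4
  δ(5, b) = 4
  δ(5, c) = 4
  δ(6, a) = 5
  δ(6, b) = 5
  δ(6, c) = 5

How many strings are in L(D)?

5

The useful subgraph on states {0, 2, 5} is acyclic, so L(D) is finite; the longest accepting path visits 3 useful states, giving maximum string length 2.
Counting accepting paths from 0 by length: 1 of length 0, 2 of length 1, 2 of length 2. Total 5.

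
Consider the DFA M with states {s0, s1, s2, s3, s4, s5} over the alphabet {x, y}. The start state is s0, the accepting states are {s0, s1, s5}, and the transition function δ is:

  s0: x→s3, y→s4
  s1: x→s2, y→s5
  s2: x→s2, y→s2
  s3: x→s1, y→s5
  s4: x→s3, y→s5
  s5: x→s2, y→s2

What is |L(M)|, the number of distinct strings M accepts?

The useful subgraph on states {s0, s1, s3, s4, s5} is acyclic, so L(M) is finite; the longest accepting path visits 5 useful states, giving maximum string length 4.
Counting accepting paths from s0 by length: 1 of length 0, 3 of length 2, 3 of length 3, 1 of length 4. Total 8.

8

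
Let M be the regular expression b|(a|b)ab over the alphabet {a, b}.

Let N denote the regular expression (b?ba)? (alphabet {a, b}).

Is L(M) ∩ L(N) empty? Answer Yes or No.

Converting the expression M to a DFA (subset construction, then merging equivalent states) gives the minimal DFA with states {m0, m1, m2, m3, m4, m5}, start state m0, accepting states {m2, m5} and transitions m0: a→m1, b→m2; m1: a→m3, b→m4; m2: a→m3, b→m4; m3: a→m4, b→m5; m4: a→m4, b→m4; m5: a→m4, b→m4.
Converting the expression N to a DFA (subset construction, then merging equivalent states) gives the minimal DFA with states {n0, n1, n2, n3, n4}, start state n0, accepting states {n0, n3} and transitions n0: a→n1, b→n2; n1: a→n1, b→n1; n2: a→n3, b→n4; n3: a→n1, b→n1; n4: a→n3, b→n1.
Exploring the product automaton M × N from the start pair (m0, n0), following both machines on each input symbol, reaches 9 state pairs: (m0, n0), (m1, n1), (m2, n2), (m3, n1), (m4, n1), (m3, n3), (m4, n4), (m5, n1), (m4, n3).
M accepts in {m2, m5} and N accepts in {n0, n3}; no reachable pair has both components accepting, so no string drives both machines to acceptance simultaneously and L(M) ∩ L(N) = ∅.
So no string is accepted by both, and the intersection is empty.

Yes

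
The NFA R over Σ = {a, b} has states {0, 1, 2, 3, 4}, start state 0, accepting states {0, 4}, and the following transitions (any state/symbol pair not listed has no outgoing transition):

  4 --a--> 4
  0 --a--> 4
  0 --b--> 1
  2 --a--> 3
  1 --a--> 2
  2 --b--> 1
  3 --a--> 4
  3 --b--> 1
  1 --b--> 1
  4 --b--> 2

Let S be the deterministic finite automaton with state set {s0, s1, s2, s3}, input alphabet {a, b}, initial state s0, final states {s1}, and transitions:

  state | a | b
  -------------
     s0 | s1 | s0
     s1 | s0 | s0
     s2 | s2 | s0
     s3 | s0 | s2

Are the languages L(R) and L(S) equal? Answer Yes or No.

No

The empty string ε is accepted by R but rejected by S.
So L(R) ≠ L(S).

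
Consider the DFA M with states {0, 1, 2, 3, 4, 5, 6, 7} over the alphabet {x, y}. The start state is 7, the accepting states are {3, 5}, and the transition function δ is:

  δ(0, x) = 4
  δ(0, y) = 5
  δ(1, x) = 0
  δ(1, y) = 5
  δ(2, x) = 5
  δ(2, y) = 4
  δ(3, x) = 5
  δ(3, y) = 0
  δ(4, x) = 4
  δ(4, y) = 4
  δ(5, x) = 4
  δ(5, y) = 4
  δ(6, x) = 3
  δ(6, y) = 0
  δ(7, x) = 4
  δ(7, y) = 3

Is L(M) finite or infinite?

The useful states (reachable from 7 and able to reach an accepting state) are {0, 3, 5, 7}.
Restricted to these states the transition graph has no cycle, so every accepting path has bounded length and L is finite.

finite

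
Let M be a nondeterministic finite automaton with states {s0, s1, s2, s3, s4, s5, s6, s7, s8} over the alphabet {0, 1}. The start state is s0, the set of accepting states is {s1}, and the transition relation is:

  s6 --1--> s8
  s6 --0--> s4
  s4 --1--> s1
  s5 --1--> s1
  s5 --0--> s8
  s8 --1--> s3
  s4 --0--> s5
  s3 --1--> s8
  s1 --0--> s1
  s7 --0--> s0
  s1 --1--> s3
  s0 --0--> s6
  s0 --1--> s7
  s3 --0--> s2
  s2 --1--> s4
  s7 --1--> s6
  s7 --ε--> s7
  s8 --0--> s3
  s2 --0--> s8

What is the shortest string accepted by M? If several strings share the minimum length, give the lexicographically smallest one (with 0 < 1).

A breadth-first search from s0 reaches an accepting state first via the path s0 → s6 → s4 → s1 on input 001.
No string of length < 3 is accepted (BFS exhausts all shorter strings without reaching an accepting state), and 001 is the lexicographically least accepting string of length 3.

001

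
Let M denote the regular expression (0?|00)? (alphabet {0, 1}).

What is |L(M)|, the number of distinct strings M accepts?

3

The expression has no Kleene star, so L(M) is finite. Expanding the alternatives gives {ε, 0, 00}.
That is 1 of length 0, 1 of length 1, 1 of length 2: 3 strings in all.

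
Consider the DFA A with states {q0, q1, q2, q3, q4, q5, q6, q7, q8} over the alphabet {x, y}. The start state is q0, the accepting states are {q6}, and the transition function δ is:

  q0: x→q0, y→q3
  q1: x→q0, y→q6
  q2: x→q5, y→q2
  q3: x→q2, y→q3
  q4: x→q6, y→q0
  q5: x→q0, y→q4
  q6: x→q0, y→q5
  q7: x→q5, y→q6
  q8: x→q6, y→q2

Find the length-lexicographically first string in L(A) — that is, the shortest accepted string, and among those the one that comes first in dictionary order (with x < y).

A breadth-first search from q0 reaches an accepting state first via the path q0 → q3 → q2 → q5 → q4 → q6 on input yxxyx.
No string of length < 5 is accepted (BFS exhausts all shorter strings without reaching an accepting state), and yxxyx is the lexicographically least accepting string of length 5.

yxxyx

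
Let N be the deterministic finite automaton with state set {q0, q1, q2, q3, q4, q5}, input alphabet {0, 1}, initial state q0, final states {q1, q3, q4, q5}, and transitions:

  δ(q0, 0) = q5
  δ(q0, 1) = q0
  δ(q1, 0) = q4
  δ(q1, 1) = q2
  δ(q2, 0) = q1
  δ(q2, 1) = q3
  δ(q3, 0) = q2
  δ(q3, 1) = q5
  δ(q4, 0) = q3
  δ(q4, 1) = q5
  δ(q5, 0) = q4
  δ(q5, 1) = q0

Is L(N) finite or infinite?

infinite

State q0 is reachable from the start and can reach an accepting state, and it lies on the cycle q0 → q0.
Traversing that cycle any number of times yields accepted strings of unbounded length, so the language is infinite.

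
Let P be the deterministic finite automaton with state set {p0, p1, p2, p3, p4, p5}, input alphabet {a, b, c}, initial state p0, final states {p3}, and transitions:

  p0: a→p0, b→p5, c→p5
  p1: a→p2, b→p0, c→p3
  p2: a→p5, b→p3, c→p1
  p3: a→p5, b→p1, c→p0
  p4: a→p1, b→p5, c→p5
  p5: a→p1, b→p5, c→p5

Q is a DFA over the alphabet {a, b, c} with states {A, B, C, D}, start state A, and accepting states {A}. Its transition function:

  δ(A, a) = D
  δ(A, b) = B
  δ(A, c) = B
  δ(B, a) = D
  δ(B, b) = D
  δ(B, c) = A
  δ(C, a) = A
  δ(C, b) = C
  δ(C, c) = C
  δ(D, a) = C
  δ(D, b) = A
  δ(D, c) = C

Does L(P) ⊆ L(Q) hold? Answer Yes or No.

No

The string bac is in L(P) but not in L(Q).
So L(P) ⊄ L(Q).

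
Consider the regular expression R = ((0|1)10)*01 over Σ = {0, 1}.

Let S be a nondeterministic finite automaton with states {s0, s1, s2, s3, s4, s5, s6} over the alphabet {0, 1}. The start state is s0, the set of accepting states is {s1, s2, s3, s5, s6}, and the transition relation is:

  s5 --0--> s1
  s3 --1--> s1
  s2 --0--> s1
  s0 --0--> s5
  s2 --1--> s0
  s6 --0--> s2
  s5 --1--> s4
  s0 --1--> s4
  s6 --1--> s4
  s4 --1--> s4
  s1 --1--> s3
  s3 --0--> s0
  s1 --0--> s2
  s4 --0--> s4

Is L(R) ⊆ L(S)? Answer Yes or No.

No

The string 01 is in L(R) but not in L(S).
So L(R) ⊄ L(S).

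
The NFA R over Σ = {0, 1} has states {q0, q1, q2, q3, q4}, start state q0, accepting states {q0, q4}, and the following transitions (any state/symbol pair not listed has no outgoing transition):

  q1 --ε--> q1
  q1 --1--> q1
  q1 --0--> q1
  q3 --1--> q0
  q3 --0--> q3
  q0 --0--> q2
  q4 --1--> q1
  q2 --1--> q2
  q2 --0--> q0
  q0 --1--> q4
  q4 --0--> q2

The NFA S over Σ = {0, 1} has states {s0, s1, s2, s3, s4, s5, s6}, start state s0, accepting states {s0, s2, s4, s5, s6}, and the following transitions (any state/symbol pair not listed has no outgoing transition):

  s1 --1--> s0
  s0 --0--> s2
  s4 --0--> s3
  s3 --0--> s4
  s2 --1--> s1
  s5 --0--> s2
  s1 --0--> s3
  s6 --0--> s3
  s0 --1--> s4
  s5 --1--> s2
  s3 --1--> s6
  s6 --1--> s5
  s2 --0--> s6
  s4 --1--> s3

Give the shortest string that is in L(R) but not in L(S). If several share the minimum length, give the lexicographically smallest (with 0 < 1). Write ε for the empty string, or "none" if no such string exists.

The string 010 is accepted by R but not by S.
No shorter string lies in the difference, and 010 is the lexicographically first length-3 string in L(R) \ L(S).

010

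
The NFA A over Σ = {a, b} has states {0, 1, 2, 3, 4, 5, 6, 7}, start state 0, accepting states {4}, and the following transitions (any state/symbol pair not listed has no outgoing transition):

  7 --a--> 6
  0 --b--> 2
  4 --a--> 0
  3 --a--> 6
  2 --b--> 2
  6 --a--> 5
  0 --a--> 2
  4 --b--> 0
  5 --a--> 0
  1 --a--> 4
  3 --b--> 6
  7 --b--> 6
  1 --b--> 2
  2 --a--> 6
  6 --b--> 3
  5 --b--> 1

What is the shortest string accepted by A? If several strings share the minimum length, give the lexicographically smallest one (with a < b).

A breadth-first search from 0 reaches an accepting state first via the path 0 → 2 → 6 → 5 → 1 → 4 on input aaaba.
No string of length < 5 is accepted (BFS exhausts all shorter strings without reaching an accepting state), and aaaba is the lexicographically least accepting string of length 5.

aaaba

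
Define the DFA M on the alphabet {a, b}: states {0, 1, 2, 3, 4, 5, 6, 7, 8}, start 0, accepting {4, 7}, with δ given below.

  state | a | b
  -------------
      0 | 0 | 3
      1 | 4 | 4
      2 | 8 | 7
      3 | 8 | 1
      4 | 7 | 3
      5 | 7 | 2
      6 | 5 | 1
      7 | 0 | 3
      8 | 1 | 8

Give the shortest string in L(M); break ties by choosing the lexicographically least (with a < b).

A breadth-first search from 0 reaches an accepting state first via the path 0 → 3 → 1 → 4 on input bba.
No string of length < 3 is accepted (BFS exhausts all shorter strings without reaching an accepting state), and bba is the lexicographically least accepting string of length 3.

bba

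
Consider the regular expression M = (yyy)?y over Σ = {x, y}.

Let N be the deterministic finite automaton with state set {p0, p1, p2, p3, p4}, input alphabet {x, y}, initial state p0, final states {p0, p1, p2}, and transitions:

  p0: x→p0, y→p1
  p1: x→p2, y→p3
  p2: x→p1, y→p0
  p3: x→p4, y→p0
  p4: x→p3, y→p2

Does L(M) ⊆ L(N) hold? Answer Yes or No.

Converting the expression M to a DFA (subset construction, then merging equivalent states) gives the minimal DFA with states {m0, m1, m2, m3, m4, m5}, start state m0, accepting states {m2, m5} and transitions m0: x→m1, y→m2; m1: x→m1, y→m1; m2: x→m1, y→m3; m3: x→m1, y→m4; m4: x→m1, y→m5; m5: x→m1, y→m1.
Exploring the product automaton M × N from the start pair (m0, p0), following both machines on each input symbol, reaches 10 state pairs: (m0, p0), (m1, p0), (m2, p1), (m1, p1), (m1, p2), (m3, p3), (m1, p3), (m1, p4), (m4, p0), (m5, p1).
M accepts in {m2, m5} and N accepts in {p0, p1, p2}. The reachable pairs whose M-component is accepting are (m2, p1), (m5, p1); in each of them the N-component is accepting too, so the product for L(M) \ L(N) (M-component accepting, N-component rejecting) has no reachable accepting pair and the difference is empty.
Hence every string in L(M) is also in L(N).

Yes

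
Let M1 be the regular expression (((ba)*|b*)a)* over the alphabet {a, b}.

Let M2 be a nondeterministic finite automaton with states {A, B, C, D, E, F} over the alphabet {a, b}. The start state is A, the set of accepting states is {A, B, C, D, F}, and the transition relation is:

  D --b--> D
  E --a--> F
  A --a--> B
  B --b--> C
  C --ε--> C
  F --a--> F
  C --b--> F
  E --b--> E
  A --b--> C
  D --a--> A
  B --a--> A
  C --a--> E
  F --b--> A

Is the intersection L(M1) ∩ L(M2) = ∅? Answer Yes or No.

No

The empty string ε is accepted by both M1 and M2.
Hence L(M1) ∩ L(M2) ≠ ∅.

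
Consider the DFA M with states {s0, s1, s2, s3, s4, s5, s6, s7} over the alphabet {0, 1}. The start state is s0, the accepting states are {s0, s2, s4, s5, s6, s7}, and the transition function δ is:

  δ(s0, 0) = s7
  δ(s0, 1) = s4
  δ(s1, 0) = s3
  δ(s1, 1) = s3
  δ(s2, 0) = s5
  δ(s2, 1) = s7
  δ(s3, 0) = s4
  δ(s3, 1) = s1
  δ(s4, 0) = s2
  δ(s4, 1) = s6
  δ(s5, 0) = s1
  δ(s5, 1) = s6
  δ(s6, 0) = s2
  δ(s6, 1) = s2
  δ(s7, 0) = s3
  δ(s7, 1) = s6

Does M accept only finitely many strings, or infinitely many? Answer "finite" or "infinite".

infinite

State s1 is reachable from the start and can reach an accepting state, and it lies on the cycle s1 → s3 → s1.
Traversing that cycle any number of times yields accepted strings of unbounded length, so the language is infinite.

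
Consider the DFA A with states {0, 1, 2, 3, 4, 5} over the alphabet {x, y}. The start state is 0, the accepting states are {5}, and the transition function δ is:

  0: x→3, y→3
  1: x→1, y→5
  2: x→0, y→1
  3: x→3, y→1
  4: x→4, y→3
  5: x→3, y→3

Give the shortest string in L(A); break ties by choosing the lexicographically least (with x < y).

A breadth-first search from 0 reaches an accepting state first via the path 0 → 3 → 1 → 5 on input xyy.
No string of length < 3 is accepted (BFS exhausts all shorter strings without reaching an accepting state), and xyy is the lexicographically least accepting string of length 3.

xyy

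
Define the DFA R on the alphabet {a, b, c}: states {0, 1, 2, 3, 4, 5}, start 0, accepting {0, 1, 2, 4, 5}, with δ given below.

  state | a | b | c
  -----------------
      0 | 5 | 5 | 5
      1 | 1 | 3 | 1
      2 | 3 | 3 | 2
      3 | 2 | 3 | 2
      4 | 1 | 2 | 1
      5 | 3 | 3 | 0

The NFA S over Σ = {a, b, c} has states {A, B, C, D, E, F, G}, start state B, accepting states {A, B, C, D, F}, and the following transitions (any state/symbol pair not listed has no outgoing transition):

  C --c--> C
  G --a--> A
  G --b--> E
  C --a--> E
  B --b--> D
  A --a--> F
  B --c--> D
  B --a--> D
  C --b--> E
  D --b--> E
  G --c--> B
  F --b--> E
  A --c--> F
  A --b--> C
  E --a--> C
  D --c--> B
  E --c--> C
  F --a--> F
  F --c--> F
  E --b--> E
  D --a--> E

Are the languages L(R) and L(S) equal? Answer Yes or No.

Exploring the product automaton R × S from the start pair (0, B), following both machines on each input symbol, reaches 4 state pairs: (0, B), (5, D), (3, E), (2, C).
R accepts in {0, 1, 2, 4, 5} and S accepts in {A, B, C, D, F}. In every reachable pair the two components are either both accepting — (0, B), (5, D), (2, C) — or both non-accepting, so no string is accepted by exactly one of the machines: L(R) \ L(S) and L(S) \ L(R) are both empty.
Hence every string is accepted by R iff it is accepted by S, and the two languages coincide.

Yes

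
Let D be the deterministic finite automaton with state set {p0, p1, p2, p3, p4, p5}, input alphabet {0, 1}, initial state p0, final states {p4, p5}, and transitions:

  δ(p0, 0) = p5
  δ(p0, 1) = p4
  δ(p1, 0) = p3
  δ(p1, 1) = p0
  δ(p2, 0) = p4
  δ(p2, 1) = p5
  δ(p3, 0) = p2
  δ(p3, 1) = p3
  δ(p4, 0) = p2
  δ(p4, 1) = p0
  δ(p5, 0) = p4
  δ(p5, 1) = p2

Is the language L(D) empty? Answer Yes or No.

The string 0 is accepted: the run p0 → p5 ends in the accepting state p5.
Since at least one string is accepted, L(D) is not empty.

No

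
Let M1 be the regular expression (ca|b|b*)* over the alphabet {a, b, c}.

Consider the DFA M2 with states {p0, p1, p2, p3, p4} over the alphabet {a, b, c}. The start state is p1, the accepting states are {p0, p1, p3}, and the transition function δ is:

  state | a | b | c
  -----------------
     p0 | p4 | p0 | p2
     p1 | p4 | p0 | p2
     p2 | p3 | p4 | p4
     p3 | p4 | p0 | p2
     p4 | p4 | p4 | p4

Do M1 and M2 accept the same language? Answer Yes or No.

Converting the expression M1 to a DFA (subset construction, then merging equivalent states) gives the minimal DFA with states {r0, r1, r2}, start state r0, accepting states {r0} and transitions r0: a→r1, b→r0, c→r2; r1: a→r1, b→r1, c→r1; r2: a→r0, b→r1, c→r1.
Exploring the product automaton M1 × M2 from the start pair (r0, p1), following both machines on each input symbol, reaches 5 state pairs: (r0, p1), (r1, p4), (r0, p0), (r2, p2), (r0, p3).
M1 accepts in {r0} and M2 accepts in {p0, p1, p3}. In every reachable pair the two components are either both accepting — (r0, p1), (r0, p0), (r0, p3) — or both non-accepting, so no string is accepted by exactly one of the machines: L(M1) \ L(M2) and L(M2) \ L(M1) are both empty.
Hence every string is accepted by M1 iff it is accepted by M2, and the two languages coincide.

Yes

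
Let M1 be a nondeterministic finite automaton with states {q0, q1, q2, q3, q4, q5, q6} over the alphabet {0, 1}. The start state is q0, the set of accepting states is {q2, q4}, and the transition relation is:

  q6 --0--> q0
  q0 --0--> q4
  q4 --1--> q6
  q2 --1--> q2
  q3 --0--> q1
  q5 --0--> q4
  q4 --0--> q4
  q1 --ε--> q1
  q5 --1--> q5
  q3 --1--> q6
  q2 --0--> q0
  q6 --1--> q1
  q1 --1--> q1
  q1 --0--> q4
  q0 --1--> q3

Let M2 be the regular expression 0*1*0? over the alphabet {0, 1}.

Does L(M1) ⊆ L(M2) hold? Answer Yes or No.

No

The string 100 is in L(M1) but not in L(M2).
So L(M1) ⊄ L(M2).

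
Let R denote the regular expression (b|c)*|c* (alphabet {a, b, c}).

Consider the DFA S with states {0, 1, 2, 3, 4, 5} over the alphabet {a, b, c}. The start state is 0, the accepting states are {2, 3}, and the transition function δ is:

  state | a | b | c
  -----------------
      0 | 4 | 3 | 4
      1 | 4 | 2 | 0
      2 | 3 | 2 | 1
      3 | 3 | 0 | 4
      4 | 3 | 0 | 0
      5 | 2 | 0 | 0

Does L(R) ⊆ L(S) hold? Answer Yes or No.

No

The empty string ε is in L(R) but not in L(S).
So L(R) ⊄ L(S).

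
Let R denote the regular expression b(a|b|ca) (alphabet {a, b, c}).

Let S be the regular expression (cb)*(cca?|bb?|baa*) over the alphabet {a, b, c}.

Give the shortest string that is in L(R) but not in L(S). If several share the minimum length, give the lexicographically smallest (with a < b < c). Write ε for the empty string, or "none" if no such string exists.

The string bca is accepted by R but not by S.
No shorter string lies in the difference, and bca is the lexicographically first length-3 string in L(R) \ L(S).

bca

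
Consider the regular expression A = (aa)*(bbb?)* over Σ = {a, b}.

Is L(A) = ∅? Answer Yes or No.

The empty string ε matches the expression, so it belongs to L(A).
Since L(A) contains at least one string, it is not empty.

No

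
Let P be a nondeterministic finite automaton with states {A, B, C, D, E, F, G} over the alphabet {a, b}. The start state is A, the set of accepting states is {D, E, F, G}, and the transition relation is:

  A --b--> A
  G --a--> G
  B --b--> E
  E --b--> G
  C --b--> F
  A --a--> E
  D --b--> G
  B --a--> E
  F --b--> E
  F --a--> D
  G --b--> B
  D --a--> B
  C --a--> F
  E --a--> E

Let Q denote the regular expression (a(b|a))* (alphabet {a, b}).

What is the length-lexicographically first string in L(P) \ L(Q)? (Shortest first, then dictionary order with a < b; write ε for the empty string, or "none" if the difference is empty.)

a

The string a is accepted by P but not by Q.
No shorter string lies in the difference, and a is the lexicographically first length-1 string in L(P) \ L(Q).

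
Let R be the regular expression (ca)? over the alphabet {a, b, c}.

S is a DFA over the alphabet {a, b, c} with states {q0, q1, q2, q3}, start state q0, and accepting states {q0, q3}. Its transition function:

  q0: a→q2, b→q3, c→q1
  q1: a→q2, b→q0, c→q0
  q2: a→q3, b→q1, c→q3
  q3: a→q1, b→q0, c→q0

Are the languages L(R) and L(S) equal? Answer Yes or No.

The string ca is accepted by R but rejected by S.
So L(R) ≠ L(S).

No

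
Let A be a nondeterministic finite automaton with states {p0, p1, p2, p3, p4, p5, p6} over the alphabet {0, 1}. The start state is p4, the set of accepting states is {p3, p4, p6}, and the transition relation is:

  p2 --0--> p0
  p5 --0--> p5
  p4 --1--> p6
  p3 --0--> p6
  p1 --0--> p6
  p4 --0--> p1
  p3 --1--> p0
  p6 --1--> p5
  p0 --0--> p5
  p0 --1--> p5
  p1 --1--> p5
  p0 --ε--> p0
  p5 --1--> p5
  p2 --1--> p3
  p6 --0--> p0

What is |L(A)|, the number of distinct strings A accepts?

The useful subgraph on states {p1, p4, p6} is acyclic, so L(A) is finite; the longest accepting path visits 3 useful states, giving maximum string length 2.
Counting accepting paths from p4 by length: 1 of length 0, 1 of length 1, 1 of length 2. Total 3.

3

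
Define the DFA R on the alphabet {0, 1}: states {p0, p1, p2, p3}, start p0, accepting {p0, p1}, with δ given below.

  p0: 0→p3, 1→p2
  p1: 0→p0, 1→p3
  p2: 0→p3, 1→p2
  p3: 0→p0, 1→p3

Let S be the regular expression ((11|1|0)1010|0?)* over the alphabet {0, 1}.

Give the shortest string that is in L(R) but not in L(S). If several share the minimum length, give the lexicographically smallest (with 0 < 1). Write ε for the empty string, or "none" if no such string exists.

The string 010 is accepted by R but not by S.
No shorter string lies in the difference, and 010 is the lexicographically first length-3 string in L(R) \ L(S).

010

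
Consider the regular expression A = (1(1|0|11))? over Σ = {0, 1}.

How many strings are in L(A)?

The expression has no Kleene star, so L(A) is finite. Expanding the alternatives gives {ε, 10, 11, 111}.
That is 1 of length 0, 2 of length 2, 1 of length 3: 4 strings in all.

4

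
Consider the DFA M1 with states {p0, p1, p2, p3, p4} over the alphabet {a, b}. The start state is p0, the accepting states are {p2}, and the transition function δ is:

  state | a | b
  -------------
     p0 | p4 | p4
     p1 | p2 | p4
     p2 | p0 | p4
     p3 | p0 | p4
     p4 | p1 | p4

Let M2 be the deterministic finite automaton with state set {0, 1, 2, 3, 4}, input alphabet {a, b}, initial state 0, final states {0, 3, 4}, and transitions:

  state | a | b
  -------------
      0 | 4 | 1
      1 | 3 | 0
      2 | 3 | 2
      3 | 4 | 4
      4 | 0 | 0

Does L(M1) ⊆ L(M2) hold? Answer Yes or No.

Yes

Exploring the product automaton M1 × M2 from the start pair (p0, 0), following both machines on each input symbol, reaches 10 state pairs: (p0, 0), (p4, 4), (p4, 1), (p1, 0), (p4, 0), (p1, 3), (p2, 4), (p1, 4), (p2, 0), (p0, 4).
M1 accepts in {p2} and M2 accepts in {0, 3, 4}. The reachable pairs whose M1-component is accepting are (p2, 4), (p2, 0); in each of them the M2-component is accepting too, so the product for L(M1) \ L(M2) (M1-component accepting, M2-component rejecting) has no reachable accepting pair and the difference is empty.
Hence every string in L(M1) is also in L(M2).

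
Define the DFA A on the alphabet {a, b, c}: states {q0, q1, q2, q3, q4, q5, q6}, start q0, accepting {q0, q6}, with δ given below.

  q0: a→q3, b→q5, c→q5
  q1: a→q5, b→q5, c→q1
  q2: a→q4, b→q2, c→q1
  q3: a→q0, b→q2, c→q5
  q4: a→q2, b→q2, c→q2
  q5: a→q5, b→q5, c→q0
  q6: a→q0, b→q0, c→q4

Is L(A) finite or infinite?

State q0 is reachable from the start and can reach an accepting state, and it lies on the cycle q0 → q3 → q0.
Traversing that cycle any number of times yields accepted strings of unbounded length, so the language is infinite.

infinite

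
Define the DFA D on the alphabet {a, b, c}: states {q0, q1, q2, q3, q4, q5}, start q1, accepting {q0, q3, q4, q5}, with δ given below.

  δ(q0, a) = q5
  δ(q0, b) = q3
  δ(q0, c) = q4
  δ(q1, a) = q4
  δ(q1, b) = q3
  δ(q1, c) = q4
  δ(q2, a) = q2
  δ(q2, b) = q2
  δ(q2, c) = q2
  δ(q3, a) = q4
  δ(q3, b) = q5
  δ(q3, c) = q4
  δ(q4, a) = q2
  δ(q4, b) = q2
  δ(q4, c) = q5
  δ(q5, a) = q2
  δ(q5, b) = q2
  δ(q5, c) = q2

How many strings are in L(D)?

The useful subgraph on states {q1, q3, q4, q5} is acyclic, so L(D) is finite; the longest accepting path visits 4 useful states, giving maximum string length 3.
Counting accepting paths from q1 by length: 3 of length 1, 5 of length 2, 2 of length 3. Total 10.

10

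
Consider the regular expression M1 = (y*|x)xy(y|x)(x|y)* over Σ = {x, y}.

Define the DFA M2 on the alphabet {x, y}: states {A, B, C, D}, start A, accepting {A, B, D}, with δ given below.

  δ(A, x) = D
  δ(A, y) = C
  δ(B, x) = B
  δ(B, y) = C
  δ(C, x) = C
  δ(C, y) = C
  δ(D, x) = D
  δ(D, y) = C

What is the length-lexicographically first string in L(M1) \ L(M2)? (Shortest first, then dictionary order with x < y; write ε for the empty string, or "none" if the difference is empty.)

xyx

The string xyx is accepted by M1 but not by M2.
No shorter string lies in the difference, and xyx is the lexicographically first length-3 string in L(M1) \ L(M2).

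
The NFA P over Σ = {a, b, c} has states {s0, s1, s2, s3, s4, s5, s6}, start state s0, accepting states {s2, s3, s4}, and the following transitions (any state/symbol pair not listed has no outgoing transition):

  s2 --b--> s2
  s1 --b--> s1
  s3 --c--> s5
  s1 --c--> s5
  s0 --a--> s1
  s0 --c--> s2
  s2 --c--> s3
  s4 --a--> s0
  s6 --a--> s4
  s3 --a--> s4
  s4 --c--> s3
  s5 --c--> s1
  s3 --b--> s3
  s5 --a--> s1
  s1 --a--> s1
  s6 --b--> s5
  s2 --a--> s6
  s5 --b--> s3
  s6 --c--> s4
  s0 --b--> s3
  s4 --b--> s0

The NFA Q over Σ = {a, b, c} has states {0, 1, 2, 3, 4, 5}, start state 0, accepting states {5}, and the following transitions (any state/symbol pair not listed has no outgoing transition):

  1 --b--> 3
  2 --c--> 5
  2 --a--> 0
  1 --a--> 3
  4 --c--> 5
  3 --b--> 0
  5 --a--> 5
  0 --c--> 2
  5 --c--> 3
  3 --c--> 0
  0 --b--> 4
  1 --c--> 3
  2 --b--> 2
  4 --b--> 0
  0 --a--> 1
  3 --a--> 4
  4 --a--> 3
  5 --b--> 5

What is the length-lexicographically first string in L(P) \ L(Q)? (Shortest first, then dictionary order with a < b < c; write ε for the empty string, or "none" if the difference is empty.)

The string b is accepted by P but not by Q.
No shorter string lies in the difference, and b is the lexicographically first length-1 string in L(P) \ L(Q).

b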